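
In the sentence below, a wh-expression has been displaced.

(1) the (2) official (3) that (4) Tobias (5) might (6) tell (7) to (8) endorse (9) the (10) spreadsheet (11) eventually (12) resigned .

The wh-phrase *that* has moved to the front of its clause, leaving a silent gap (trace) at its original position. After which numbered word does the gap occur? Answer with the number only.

6

'that' functions as the direct object of 'tell'. Fronting leaves a gap immediately after 'tell':
The official that Tobias might tell ___ to endorse the spreadsheet eventually resigned.
'tell' is word 6.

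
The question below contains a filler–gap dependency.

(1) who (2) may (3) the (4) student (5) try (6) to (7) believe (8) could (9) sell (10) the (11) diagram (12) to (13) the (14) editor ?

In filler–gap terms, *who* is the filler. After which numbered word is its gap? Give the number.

Pre-movement form: The student may try to believe who could sell the diagram to the editor.
'who' functions as the subject of the clause embedded under 'believe'. It moves to the left edge, and the trace sits right after 'believe':
Who may the student try to believe ___ could sell the diagram to the editor?
'believe' is word 7.

7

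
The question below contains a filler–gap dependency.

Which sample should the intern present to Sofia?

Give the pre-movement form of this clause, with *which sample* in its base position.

The intern should present which sample to Sofia.

'which sample' functions as the direct object of 'present'. Fronting leaves a gap immediately after 'present':
Which sample should the intern present ___ to Sofia?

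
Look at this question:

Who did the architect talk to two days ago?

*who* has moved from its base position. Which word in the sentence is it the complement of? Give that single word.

Pre-movement form: The architect did talk to who two days ago.
'who' functions as the object of the preposition 'to'. Fronting leaves a gap immediately after 'to':
Who did the architect talk to ___ two days ago?

to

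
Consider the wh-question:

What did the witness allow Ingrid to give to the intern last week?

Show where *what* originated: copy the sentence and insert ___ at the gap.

Before movement: The witness did allow Ingrid to give what to the intern last week.
'what' is the direct object of 'give'. The gap is right after 'give'.

What did the witness allow Ingrid to give ___ to the intern last week?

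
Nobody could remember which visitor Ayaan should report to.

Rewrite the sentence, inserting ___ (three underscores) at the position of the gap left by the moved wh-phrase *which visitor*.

Underlying clause: Ayaan should report to which visitor.
The filler 'which visitor' is interpreted as the object of the preposition 'to'. The gap is right after 'to'.

Nobody could remember which visitor Ayaan should report to ___.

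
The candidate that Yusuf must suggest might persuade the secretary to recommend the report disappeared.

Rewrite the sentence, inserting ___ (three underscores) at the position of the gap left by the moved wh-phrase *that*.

The candidate that Yusuf must suggest ___ might persuade the secretary to recommend the report disappeared.

'that' functions as the subject of the clause embedded under 'suggest'. The gap is right after 'suggest'.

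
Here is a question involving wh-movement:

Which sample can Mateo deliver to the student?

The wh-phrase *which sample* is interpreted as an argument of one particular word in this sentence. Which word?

Underlying clause: Mateo can deliver which sample to the student.
'which sample' functions as the direct object of 'deliver'. It moves to the left edge, and the trace sits right after 'deliver':
Which sample can Mateo deliver ___ to the student?

deliver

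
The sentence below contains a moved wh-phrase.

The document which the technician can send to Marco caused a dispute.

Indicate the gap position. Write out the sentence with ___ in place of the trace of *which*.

The document which the technician can send ___ to Marco caused a dispute.

'which' is the direct object of 'send'. The gap is right after 'send'.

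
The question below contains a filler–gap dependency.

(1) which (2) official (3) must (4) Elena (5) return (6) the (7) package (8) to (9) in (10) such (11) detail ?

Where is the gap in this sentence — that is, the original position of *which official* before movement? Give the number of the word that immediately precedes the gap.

8

Pre-movement form: Elena must return the package to which official in such detail.
'which official' is the object of the preposition 'to' (recipient of 'return'). Fronting leaves a gap immediately after 'to':
Which official must Elena return the package to ___ in such detail?
'to' is word 8.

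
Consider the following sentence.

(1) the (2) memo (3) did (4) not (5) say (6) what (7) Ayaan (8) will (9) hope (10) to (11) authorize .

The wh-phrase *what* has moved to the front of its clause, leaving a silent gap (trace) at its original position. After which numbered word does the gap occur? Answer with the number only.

11

Pre-movement form: Ayaan will hope to authorize what.
'what' functions as the direct object of 'authorize'. Wh-movement fronts it, leaving a gap right after 'authorize':
The memo did not say what Ayaan will hope to authorize ___.
'authorize' is word 11.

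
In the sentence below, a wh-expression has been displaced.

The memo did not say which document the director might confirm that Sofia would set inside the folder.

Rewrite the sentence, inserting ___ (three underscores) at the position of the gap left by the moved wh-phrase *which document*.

Underlying clause: The director might confirm that Sofia would set which document inside the folder.
'which document' functions as the direct object of 'set'. The gap is right after 'set'.

The memo did not say which document the director might confirm that Sofia would set ___ inside the folder.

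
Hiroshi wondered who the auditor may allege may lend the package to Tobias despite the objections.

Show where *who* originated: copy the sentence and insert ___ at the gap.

In situ: The auditor may allege who may lend the package to Tobias despite the objections.
The filler 'who' is interpreted as the subject of the clause embedded under 'allege'. The gap is right after 'allege'.

Hiroshi wondered who the auditor may allege ___ may lend the package to Tobias despite the objections.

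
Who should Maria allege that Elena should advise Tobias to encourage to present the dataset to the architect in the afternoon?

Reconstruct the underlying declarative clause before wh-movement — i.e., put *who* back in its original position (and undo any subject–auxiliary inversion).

Maria should allege that Elena should advise Tobias to encourage who to present the dataset to the architect in the afternoon.

The filler 'who' is interpreted as the direct object of 'encourage'. Wh-movement fronts it, leaving a gap right after 'encourage':
Who should Maria allege that Elena should advise Tobias to encourage ___ to present the dataset to the architect in the afternoon?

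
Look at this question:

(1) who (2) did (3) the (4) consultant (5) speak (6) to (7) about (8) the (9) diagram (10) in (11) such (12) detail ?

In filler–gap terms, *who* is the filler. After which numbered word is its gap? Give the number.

6

Underlying clause: The consultant did speak to who about the diagram in such detail.
'who' is the object of the preposition 'to'. Wh-movement fronts it, leaving a gap right after 'to':
Who did the consultant speak to ___ about the diagram in such detail?
'to' is word 6.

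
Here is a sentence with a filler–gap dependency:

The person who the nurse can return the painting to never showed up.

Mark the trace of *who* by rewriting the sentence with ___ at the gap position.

The person who the nurse can return the painting to ___ never showed up.

The filler 'who' is interpreted as the object of the preposition 'to' (recipient of 'return'). The gap is right after 'to'.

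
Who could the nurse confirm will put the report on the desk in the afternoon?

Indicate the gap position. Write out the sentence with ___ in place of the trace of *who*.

Before movement: The nurse could confirm who will put the report on the desk in the afternoon.
The filler 'who' is interpreted as the subject of the clause embedded under 'confirm'. The gap is right after 'confirm'.

Who could the nurse confirm ___ will put the report on the desk in the afternoon?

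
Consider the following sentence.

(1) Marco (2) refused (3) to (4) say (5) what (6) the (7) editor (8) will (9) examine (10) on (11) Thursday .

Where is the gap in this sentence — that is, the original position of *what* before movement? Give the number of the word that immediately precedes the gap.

9

Before movement: The editor will examine what on Thursday.
'what' functions as the direct object of 'examine'. Wh-movement fronts it, leaving a gap right after 'examine':
Marco refused to say what the editor will examine ___ on Thursday.
'examine' is word 9.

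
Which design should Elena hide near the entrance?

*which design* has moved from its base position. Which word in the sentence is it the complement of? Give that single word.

Before movement: Elena should hide which design near the entrance.
'which design' is the direct object of 'hide'. Fronting leaves a gap immediately after 'hide':
Which design should Elena hide ___ near the entrance?

hide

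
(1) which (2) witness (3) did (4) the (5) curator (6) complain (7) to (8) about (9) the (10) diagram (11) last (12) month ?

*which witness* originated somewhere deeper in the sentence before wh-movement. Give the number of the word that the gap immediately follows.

7

In situ: The curator did complain to which witness about the diagram last month.
'which witness' is the object of the preposition 'to'. Wh-movement fronts it, leaving a gap right after 'to':
Which witness did the curator complain to ___ about the diagram last month?
'to' is word 7.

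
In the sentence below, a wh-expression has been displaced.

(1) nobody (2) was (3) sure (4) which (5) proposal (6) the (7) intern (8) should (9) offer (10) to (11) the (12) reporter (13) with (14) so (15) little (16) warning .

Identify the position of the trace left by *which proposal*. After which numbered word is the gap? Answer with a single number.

9

Underlying clause: The intern should offer which proposal to the reporter with so little warning.
'which proposal' functions as the direct object of 'offer'. Wh-movement fronts it, leaving a gap right after 'offer':
Nobody was sure which proposal the intern should offer ___ to the reporter with so little warning.
'offer' is word 9.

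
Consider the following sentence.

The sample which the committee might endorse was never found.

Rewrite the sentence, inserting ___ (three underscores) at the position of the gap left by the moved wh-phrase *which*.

The sample which the committee might endorse ___ was never found.

'which' is the direct object of 'endorse'. The gap is right after 'endorse'.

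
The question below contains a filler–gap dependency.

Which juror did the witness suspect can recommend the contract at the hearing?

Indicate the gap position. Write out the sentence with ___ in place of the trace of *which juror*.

Which juror did the witness suspect ___ can recommend the contract at the hearing?

In situ: The witness did suspect which juror can recommend the contract at the hearing.
'which juror' functions as the subject of the clause embedded under 'suspect'. The gap is right after 'suspect'.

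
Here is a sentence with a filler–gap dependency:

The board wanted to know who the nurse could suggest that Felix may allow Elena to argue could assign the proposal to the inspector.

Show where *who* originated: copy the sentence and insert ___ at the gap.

Before movement: The nurse could suggest that Felix may allow Elena to argue who could assign the proposal to the inspector.
The filler 'who' is interpreted as the subject of the clause embedded under 'argue'. The gap is right after 'argue'.

The board wanted to know who the nurse could suggest that Felix may allow Elena to argue ___ could assign the proposal to the inspector.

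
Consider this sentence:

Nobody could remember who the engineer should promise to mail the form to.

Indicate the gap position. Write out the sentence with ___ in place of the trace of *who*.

In situ: The engineer should promise to mail the form to who.
'who' is the object of the preposition 'to' (recipient of 'mail'). The gap is right after 'to'.

Nobody could remember who the engineer should promise to mail the form to ___.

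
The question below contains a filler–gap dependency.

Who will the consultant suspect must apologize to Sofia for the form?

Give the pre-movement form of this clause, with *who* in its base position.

'who' is the subject of the clause embedded under 'suspect'. Wh-movement fronts it, leaving a gap right after 'suspect':
Who will the consultant suspect ___ must apologize to Sofia for the form?

The consultant will suspect who must apologize to Sofia for the form.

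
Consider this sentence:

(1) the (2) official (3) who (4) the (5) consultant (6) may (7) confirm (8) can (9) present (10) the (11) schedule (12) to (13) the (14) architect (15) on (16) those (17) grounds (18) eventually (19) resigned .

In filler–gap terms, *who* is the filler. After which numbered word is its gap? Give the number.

The filler 'who' is interpreted as the subject of the clause embedded under 'confirm'. It moves to the left edge, and the trace sits right after 'confirm':
The official who the consultant may confirm ___ can present the schedule to the architect on those grounds eventually resigned.
'confirm' is word 7.

7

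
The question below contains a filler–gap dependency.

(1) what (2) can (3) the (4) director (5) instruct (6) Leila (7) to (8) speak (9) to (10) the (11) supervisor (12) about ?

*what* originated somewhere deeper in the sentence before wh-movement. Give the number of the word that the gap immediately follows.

Pre-movement form: The director can instruct Leila to speak to the supervisor about what.
The filler 'what' is interpreted as the object of the preposition 'about'. Wh-movement fronts it, leaving a gap right after 'about':
What can the director instruct Leila to speak to the supervisor about ___?
'about' is word 12.

12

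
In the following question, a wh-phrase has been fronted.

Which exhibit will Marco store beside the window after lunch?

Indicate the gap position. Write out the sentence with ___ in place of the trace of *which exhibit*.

Before movement: Marco will store which exhibit beside the window after lunch.
'which exhibit' functions as the direct object of 'store'. The gap is right after 'store'.

Which exhibit will Marco store ___ beside the window after lunch?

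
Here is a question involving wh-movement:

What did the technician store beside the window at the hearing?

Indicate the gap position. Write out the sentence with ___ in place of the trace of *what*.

Before movement: The technician did store what beside the window at the hearing.
'what' functions as the direct object of 'store'. The gap is right after 'store'.

What did the technician store ___ beside the window at the hearing?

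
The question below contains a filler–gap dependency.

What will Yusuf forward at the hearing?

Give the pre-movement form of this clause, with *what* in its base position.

Yusuf will forward what at the hearing.

'what' functions as the direct object of 'forward'. Fronting leaves a gap immediately after 'forward':
What will Yusuf forward ___ at the hearing?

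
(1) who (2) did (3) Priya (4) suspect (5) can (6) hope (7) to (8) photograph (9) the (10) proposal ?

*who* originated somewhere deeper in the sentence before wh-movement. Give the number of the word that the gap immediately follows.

Underlying clause: Priya did suspect who can hope to photograph the proposal.
'who' is the subject of the clause embedded under 'suspect'. Fronting leaves a gap immediately after 'suspect':
Who did Priya suspect ___ can hope to photograph the proposal?
'suspect' is word 4.

4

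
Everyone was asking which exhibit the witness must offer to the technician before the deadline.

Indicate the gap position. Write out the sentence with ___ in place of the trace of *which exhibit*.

Pre-movement form: The witness must offer which exhibit to the technician before the deadline.
'which exhibit' is the direct object of 'offer'. The gap is right after 'offer'.

Everyone was asking which exhibit the witness must offer ___ to the technician before the deadline.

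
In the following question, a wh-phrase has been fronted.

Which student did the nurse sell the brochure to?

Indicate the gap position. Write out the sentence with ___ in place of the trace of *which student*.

Pre-movement form: The nurse did sell the brochure to which student.
The filler 'which student' is interpreted as the object of the preposition 'to' (recipient of 'sell'). The gap is right after 'to'.

Which student did the nurse sell the brochure to ___?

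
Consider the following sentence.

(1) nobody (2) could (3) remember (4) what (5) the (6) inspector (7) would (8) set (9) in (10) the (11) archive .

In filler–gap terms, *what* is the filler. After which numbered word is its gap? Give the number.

Before movement: The inspector would set what in the archive.
'what' is the direct object of 'set'. It moves to the left edge, and the trace sits right after 'set':
Nobody could remember what the inspector would set ___ in the archive.
'set' is word 8.

8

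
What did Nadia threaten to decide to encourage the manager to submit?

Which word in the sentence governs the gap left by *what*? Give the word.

Underlying clause: Nadia did threaten to decide to encourage the manager to submit what.
'what' functions as the direct object of 'submit'. Fronting leaves a gap immediately after 'submit':
What did Nadia threaten to decide to encourage the manager to submit ___?

submit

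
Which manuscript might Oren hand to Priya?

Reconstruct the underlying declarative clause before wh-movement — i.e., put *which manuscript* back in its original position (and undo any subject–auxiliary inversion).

Oren might hand which manuscript to Priya.

The filler 'which manuscript' is interpreted as the direct object of 'hand'. Wh-movement fronts it, leaving a gap right after 'hand':
Which manuscript might Oren hand ___ to Priya?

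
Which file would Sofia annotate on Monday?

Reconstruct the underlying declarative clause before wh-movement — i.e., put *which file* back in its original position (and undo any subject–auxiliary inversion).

Sofia would annotate which file on Monday.

'which file' is the direct object of 'annotate'. Fronting leaves a gap immediately after 'annotate':
Which file would Sofia annotate ___ on Monday?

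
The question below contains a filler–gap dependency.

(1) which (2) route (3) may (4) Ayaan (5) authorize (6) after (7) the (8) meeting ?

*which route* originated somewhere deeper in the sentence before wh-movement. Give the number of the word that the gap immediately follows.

In situ: Ayaan may authorize which route after the meeting.
'which route' is the direct object of 'authorize'. Wh-movement fronts it, leaving a gap right after 'authorize':
Which route may Ayaan authorize ___ after the meeting?
'authorize' is word 5.

5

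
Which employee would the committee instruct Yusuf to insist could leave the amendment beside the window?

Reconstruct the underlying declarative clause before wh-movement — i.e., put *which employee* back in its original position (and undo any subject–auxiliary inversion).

'which employee' functions as the subject of the clause embedded under 'insist'. It moves to the left edge, and the trace sits right after 'insist':
Which employee would the committee instruct Yusuf to insist ___ could leave the amendment beside the window?

The committee would instruct Yusuf to insist which employee could leave the amendment beside the window.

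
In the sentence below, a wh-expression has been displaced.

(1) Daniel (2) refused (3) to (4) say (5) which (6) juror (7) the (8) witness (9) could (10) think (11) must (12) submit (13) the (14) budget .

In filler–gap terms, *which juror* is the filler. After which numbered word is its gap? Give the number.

Before movement: The witness could think which juror must submit the budget.
'which juror' functions as the subject of the clause embedded under 'think'. It moves to the left edge, and the trace sits right after 'think':
Daniel refused to say which juror the witness could think ___ must submit the budget.
'think' is word 10.

10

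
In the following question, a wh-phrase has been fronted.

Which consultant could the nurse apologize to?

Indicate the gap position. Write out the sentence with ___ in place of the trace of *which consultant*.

Which consultant could the nurse apologize to ___?

Pre-movement form: The nurse could apologize to which consultant.
The filler 'which consultant' is interpreted as the object of the preposition 'to'. The gap is right after 'to'.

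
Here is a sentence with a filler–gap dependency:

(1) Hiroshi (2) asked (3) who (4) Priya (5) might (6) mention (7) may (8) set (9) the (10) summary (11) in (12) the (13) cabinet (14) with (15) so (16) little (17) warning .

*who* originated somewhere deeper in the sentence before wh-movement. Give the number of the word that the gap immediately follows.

In situ: Priya might mention who may set the summary in the cabinet with so little warning.
'who' functions as the subject of the clause embedded under 'mention'. Fronting leaves a gap immediately after 'mention':
Hiroshi asked who Priya might mention ___ may set the summary in the cabinet with so little warning.
'mention' is word 6.

6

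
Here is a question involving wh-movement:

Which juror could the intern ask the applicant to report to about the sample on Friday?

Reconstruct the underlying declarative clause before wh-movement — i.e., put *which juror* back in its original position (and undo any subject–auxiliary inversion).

'which juror' functions as the object of the preposition 'to'. Wh-movement fronts it, leaving a gap right after 'to':
Which juror could the intern ask the applicant to report to ___ about the sample on Friday?

The intern could ask the applicant to report to which juror about the sample on Friday.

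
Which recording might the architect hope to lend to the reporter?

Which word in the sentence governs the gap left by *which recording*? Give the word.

lend

Underlying clause: The architect might hope to lend which recording to the reporter.
The filler 'which recording' is interpreted as the direct object of 'lend'. Fronting leaves a gap immediately after 'lend':
Which recording might the architect hope to lend ___ to the reporter?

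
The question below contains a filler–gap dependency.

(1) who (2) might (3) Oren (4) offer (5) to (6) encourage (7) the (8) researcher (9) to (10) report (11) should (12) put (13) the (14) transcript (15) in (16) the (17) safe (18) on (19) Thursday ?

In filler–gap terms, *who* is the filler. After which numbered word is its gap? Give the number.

10

Underlying clause: Oren might offer to encourage the researcher to report who should put the transcript in the safe on Thursday.
The filler 'who' is interpreted as the subject of the clause embedded under 'report'. Wh-movement fronts it, leaving a gap right after 'report':
Who might Oren offer to encourage the researcher to report ___ should put the transcript in the safe on Thursday?
'report' is word 10.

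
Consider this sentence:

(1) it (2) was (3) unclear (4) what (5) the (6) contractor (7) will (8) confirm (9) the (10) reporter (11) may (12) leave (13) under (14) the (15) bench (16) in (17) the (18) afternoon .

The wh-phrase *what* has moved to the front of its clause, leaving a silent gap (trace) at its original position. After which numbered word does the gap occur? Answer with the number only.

In situ: The contractor will confirm the reporter may leave what under the bench in the afternoon.
'what' functions as the direct object of 'leave'. It moves to the left edge, and the trace sits right after 'leave':
It was unclear what the contractor will confirm the reporter may leave ___ under the bench in the afternoon.
'leave' is word 12.

12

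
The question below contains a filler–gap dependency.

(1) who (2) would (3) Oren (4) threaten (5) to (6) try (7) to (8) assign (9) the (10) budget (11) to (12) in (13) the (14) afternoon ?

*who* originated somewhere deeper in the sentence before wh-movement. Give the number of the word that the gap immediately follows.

11

Before movement: Oren would threaten to try to assign the budget to who in the afternoon.
'who' functions as the object of the preposition 'to' (recipient of 'assign'). Fronting leaves a gap immediately after 'to':
Who would Oren threaten to try to assign the budget to ___ in the afternoon?
'to' is word 11.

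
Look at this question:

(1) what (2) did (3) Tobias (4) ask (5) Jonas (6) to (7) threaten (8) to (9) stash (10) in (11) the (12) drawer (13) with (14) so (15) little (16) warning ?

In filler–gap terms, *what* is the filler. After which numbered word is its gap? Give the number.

Before movement: Tobias did ask Jonas to threaten to stash what in the drawer with so little warning.
The filler 'what' is interpreted as the direct object of 'stash'. Wh-movement fronts it, leaving a gap right after 'stash':
What did Tobias ask Jonas to threaten to stash ___ in the drawer with so little warning?
'stash' is word 9.

9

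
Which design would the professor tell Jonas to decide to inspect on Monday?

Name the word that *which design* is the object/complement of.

Underlying clause: The professor would tell Jonas to decide to inspect which design on Monday.
'which design' is the direct object of 'inspect'. Fronting leaves a gap immediately after 'inspect':
Which design would the professor tell Jonas to decide to inspect ___ on Monday?

inspect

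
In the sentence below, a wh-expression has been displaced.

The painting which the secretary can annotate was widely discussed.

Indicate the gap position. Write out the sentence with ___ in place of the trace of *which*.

The painting which the secretary can annotate ___ was widely discussed.

'which' functions as the direct object of 'annotate'. The gap is right after 'annotate'.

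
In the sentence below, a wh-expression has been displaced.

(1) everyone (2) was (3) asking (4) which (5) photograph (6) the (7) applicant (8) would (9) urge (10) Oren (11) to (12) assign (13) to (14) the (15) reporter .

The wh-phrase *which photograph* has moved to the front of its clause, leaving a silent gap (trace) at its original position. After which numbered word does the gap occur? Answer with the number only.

In situ: The applicant would urge Oren to assign which photograph to the reporter.
'which photograph' is the direct object of 'assign'. Wh-movement fronts it, leaving a gap right after 'assign':
Everyone was asking which photograph the applicant would urge Oren to assign ___ to the reporter.
'assign' is word 12.

12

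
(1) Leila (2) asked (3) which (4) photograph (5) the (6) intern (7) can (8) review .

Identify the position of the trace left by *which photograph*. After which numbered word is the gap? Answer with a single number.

Before movement: The intern can review which photograph.
The filler 'which photograph' is interpreted as the direct object of 'review'. Fronting leaves a gap immediately after 'review':
Leila asked which photograph the intern can review ___.
'review' is word 8.

8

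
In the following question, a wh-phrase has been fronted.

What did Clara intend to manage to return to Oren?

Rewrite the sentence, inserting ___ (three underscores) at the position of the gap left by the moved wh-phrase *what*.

Before movement: Clara did intend to manage to return what to Oren.
'what' functions as the direct object of 'return'. The gap is right after 'return'.

What did Clara intend to manage to return ___ to Oren?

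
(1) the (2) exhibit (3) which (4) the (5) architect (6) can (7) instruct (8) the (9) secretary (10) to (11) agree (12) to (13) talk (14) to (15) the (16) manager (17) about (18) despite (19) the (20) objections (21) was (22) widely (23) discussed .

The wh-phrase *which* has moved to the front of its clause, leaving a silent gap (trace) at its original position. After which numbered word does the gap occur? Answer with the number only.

'which' functions as the object of the preposition 'about'. Wh-movement fronts it, leaving a gap right after 'about':
The exhibit which the architect can instruct the secretary to agree to talk to the manager about ___ despite the objections was widely discussed.
'about' is word 17.

17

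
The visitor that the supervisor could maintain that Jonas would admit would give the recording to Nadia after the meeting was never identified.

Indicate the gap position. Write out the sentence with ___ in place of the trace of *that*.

'that' functions as the subject of the clause embedded under 'admit'. The gap is right after 'admit'.

The visitor that the supervisor could maintain that Jonas would admit ___ would give the recording to Nadia after the meeting was never identified.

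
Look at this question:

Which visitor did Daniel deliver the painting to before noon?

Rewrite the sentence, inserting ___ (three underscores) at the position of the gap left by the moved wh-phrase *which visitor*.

In situ: Daniel did deliver the painting to which visitor before noon.
The filler 'which visitor' is interpreted as the object of the preposition 'to' (recipient of 'deliver'). The gap is right after 'to'.

Which visitor did Daniel deliver the painting to ___ before noon?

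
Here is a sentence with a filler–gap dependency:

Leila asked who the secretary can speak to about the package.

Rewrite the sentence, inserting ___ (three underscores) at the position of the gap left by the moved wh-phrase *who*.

Leila asked who the secretary can speak to ___ about the package.

Before movement: The secretary can speak to who about the package.
'who' is the object of the preposition 'to'. The gap is right after 'to'.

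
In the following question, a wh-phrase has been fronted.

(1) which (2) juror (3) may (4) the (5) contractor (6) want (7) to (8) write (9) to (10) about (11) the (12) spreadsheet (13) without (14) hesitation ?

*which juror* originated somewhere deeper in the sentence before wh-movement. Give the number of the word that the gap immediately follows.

Pre-movement form: The contractor may want to write to which juror about the spreadsheet without hesitation.
'which juror' functions as the object of the preposition 'to'. It moves to the left edge, and the trace sits right after 'to':
Which juror may the contractor want to write to ___ about the spreadsheet without hesitation?
'to' is word 9.

9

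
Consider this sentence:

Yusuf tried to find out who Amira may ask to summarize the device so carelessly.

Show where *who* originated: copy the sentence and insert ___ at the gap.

Yusuf tried to find out who Amira may ask ___ to summarize the device so carelessly.

Pre-movement form: Amira may ask who to summarize the device so carelessly.
The filler 'who' is interpreted as the direct object of 'ask'. The gap is right after 'ask'.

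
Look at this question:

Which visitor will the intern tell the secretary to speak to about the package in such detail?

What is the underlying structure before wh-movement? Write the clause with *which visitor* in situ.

The intern will tell the secretary to speak to which visitor about the package in such detail.

'which visitor' functions as the object of the preposition 'to'. Wh-movement fronts it, leaving a gap right after 'to':
Which visitor will the intern tell the secretary to speak to ___ about the package in such detail?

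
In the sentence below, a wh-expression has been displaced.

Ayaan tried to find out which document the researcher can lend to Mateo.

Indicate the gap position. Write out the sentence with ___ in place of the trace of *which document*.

In situ: The researcher can lend which document to Mateo.
The filler 'which document' is interpreted as the direct object of 'lend'. The gap is right after 'lend'.

Ayaan tried to find out which document the researcher can lend ___ to Mateo.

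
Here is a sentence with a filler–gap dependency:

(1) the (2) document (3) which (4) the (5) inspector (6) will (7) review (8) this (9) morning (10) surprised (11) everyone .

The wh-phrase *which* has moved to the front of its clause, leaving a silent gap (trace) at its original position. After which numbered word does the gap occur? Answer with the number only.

7

The filler 'which' is interpreted as the direct object of 'review'. It moves to the left edge, and the trace sits right after 'review':
The document which the inspector will review ___ this morning surprised everyone.
'review' is word 7.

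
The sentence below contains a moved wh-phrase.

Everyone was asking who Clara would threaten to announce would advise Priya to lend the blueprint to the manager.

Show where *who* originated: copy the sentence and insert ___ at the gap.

Everyone was asking who Clara would threaten to announce ___ would advise Priya to lend the blueprint to the manager.

Pre-movement form: Clara would threaten to announce who would advise Priya to lend the blueprint to the manager.
'who' is the subject of the clause embedded under 'announce'. The gap is right after 'announce'.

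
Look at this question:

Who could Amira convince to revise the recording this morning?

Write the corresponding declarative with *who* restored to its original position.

Amira could convince who to revise the recording this morning.

'who' is the direct object of 'convince'. Wh-movement fronts it, leaving a gap right after 'convince':
Who could Amira convince ___ to revise the recording this morning?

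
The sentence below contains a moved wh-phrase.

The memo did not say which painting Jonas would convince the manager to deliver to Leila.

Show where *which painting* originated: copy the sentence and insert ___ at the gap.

Before movement: Jonas would convince the manager to deliver which painting to Leila.
'which painting' functions as the direct object of 'deliver'. The gap is right after 'deliver'.

The memo did not say which painting Jonas would convince the manager to deliver ___ to Leila.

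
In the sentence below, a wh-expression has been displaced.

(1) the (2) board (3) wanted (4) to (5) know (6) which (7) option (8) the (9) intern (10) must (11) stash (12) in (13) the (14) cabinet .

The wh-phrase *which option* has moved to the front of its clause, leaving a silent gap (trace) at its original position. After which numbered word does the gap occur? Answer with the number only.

Before movement: The intern must stash which option in the cabinet.
'which option' is the direct object of 'stash'. Fronting leaves a gap immediately after 'stash':
The board wanted to know which option the intern must stash ___ in the cabinet.
'stash' is word 11.

11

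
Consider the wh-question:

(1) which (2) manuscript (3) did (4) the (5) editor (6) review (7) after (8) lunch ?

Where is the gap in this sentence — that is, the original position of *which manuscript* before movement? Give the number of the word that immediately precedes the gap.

Pre-movement form: The editor did review which manuscript after lunch.
'which manuscript' is the direct object of 'review'. It moves to the left edge, and the trace sits right after 'review':
Which manuscript did the editor review ___ after lunch?
'review' is word 6.

6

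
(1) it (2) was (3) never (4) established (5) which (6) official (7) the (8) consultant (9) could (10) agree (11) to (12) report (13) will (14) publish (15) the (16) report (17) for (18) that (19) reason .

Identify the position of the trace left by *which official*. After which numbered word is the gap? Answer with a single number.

In situ: The consultant could agree to report which official will publish the report for that reason.
'which official' is the subject of the clause embedded under 'report'. Fronting leaves a gap immediately after 'report':
It was never established which official the consultant could agree to report ___ will publish the report for that reason.
'report' is word 12.

12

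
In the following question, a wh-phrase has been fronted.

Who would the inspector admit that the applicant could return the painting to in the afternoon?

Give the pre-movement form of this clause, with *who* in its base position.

The inspector would admit that the applicant could return the painting to who in the afternoon.

The filler 'who' is interpreted as the object of the preposition 'to' (recipient of 'return'). Fronting leaves a gap immediately after 'to':
Who would the inspector admit that the applicant could return the painting to ___ in the afternoon?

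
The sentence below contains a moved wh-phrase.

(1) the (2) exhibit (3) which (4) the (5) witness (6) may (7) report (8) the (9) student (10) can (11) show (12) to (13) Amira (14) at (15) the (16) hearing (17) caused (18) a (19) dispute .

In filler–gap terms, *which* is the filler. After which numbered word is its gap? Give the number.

11

The filler 'which' is interpreted as the direct object of 'show'. Wh-movement fronts it, leaving a gap right after 'show':
The exhibit which the witness may report the student can show ___ to Amira at the hearing caused a dispute.
'show' is word 11.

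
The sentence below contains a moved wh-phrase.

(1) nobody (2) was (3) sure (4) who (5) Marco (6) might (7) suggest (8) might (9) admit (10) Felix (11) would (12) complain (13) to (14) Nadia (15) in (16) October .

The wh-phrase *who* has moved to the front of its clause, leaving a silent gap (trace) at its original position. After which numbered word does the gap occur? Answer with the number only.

Pre-movement form: Marco might suggest who might admit Felix would complain to Nadia in October.
'who' is the subject of the clause embedded under 'suggest'. Wh-movement fronts it, leaving a gap right after 'suggest':
Nobody was sure who Marco might suggest ___ might admit Felix would complain to Nadia in October.
'suggest' is word 7.

7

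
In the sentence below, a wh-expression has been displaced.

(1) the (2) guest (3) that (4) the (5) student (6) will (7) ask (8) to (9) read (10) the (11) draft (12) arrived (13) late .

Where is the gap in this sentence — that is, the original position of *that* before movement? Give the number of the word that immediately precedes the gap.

'that' functions as the direct object of 'ask'. It moves to the left edge, and the trace sits right after 'ask':
The guest that the student will ask ___ to read the draft arrived late.
'ask' is word 7.

7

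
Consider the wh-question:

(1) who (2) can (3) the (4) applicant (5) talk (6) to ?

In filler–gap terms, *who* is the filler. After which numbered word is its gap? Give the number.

6

Before movement: The applicant can talk to who.
The filler 'who' is interpreted as the object of the preposition 'to'. Wh-movement fronts it, leaving a gap right after 'to':
Who can the applicant talk to ___?
'to' is word 6.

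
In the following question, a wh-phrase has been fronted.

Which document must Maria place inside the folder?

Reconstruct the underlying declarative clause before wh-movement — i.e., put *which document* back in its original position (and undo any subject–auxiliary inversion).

Maria must place which document inside the folder.

'which document' functions as the direct object of 'place'. Wh-movement fronts it, leaving a gap right after 'place':
Which document must Maria place ___ inside the folder?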